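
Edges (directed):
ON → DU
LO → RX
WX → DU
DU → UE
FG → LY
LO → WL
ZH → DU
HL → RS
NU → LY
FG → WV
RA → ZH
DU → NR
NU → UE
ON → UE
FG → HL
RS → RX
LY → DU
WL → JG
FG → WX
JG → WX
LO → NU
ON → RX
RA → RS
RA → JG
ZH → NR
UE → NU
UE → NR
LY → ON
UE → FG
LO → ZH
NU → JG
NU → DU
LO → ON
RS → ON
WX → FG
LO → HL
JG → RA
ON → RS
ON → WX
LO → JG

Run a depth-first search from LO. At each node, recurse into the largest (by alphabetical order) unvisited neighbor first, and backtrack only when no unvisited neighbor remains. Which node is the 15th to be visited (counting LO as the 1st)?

JG

Visit LO
LO → ZH
ZH → NR
ZH → DU
DU → UE
UE → NU
NU → LY
LY → ON
ON → WX
WX → FG
FG → WV
FG → HL
HL → RS
RS → RX
NU → JG
JG → RA
LO → WL

Visit order: LO, ZH, NR, DU, UE, NU, LY, ON, WX, FG, WV, HL, RS, RX, JG, RA, WL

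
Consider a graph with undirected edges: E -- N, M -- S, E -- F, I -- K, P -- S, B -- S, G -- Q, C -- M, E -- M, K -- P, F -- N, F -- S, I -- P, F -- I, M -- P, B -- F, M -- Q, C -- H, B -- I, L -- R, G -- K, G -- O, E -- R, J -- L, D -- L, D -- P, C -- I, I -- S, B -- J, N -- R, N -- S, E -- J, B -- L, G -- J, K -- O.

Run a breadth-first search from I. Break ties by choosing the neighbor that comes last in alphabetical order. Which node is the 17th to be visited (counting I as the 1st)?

R

Visit I; enqueue S, P, K, F, C, B → queue [S, P, K, F, C, B]
Visit S; enqueue N, M → queue [P, K, F, C, B, N, M]
Visit P; enqueue D → queue [K, F, C, B, N, M, D]
Visit K; enqueue O, G → queue [F, C, B, N, M, D, O, G]
Visit F; enqueue E → queue [C, B, N, M, D, O, G, E]
Visit C; enqueue H → queue [B, N, M, D, O, G, E, H]
Visit B; enqueue L, J → queue [N, M, D, O, G, E, H, L, J]
Visit N; enqueue R → queue [M, D, O, G, E, H, L, J, R]
Visit M; enqueue Q → queue [D, O, G, E, H, L, J, R, Q]
Visit D → queue [O, G, E, H, L, J, R, Q]
Visit O → queue [G, E, H, L, J, R, Q]
Visit G → queue [E, H, L, J, R, Q]
Visit E → queue [H, L, J, R, Q]
Visit H → queue [L, J, R, Q]
Visit L → queue [J, R, Q]
Visit J → queue [R, Q]
Visit R → queue [Q]
Visit Q → queue []

Visit order: I, S, P, K, F, C, B, N, M, D, O, G, E, H, L, J, R, Q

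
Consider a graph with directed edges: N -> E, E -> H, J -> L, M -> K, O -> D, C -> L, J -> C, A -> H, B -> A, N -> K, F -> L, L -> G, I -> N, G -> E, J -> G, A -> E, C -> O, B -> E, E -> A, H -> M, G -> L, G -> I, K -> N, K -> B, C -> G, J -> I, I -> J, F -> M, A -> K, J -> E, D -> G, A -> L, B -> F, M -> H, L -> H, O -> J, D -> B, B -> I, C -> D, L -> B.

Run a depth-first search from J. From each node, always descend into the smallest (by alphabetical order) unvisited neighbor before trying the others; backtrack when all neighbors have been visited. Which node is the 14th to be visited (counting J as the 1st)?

F

Visit J
J → C
C → D
D → B
B → A
A → E
E → H
H → M
M → K
K → N
A → L
L → G
G → I
B → F
C → O

Visit order: J, C, D, B, A, E, H, M, K, N, L, G, I, F, O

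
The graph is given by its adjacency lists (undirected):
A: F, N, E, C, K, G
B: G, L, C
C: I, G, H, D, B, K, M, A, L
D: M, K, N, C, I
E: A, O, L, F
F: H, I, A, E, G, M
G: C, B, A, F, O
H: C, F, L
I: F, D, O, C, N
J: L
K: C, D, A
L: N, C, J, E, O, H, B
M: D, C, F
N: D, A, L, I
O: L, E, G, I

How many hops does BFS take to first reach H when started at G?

Level 0: G
Level 1: A, B, C, F, O
Level 2: D, E, H, I, K, L, M, N
Level 3: J
H first appears at level 2.

2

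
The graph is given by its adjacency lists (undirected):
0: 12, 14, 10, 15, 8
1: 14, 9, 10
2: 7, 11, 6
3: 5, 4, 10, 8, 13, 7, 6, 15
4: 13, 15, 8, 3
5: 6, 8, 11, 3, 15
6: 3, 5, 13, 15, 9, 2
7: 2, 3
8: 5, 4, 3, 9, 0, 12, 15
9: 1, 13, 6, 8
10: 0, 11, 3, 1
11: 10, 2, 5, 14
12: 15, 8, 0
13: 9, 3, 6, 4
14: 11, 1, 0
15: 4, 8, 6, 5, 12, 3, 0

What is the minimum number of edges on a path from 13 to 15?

Level 0: 13
Level 1: 3, 4, 6, 9
Level 2: 1, 2, 5, 7, 8, 10, 15
Level 3: 0, 11, 12, 14
15 first appears at level 2.

2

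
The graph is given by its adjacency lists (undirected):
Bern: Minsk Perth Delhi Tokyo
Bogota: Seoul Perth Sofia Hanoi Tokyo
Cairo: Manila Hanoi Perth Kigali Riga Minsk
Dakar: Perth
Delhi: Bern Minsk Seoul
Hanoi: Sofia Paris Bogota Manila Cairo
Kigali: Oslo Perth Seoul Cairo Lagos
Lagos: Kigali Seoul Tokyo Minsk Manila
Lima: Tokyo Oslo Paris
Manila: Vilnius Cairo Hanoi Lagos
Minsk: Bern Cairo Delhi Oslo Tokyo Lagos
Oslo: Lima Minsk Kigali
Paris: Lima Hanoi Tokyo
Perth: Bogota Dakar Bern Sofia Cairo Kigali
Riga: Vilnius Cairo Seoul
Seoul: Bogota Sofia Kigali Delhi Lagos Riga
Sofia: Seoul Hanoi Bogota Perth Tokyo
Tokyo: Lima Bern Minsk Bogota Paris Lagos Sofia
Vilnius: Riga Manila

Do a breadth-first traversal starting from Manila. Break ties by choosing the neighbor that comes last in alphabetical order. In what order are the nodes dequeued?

Visit Manila; enqueue Vilnius, Lagos, Hanoi, Cairo → queue [Vilnius, Lagos, Hanoi, Cairo]
Visit Vilnius; enqueue Riga → queue [Lagos, Hanoi, Cairo, Riga]
Visit Lagos; enqueue Tokyo, Seoul, Minsk, Kigali → queue [Hanoi, Cairo, Riga, Tokyo, Seoul, Minsk, Kigali]
Visit Hanoi; enqueue Sofia, Paris, Bogota → queue [Cairo, Riga, Tokyo, Seoul, Minsk, Kigali, Sofia, Paris, Bogota]
Visit Cairo; enqueue Perth → queue [Riga, Tokyo, Seoul, Minsk, Kigali, Sofia, Paris, Bogota, Perth]
Visit Riga → queue [Tokyo, Seoul, Minsk, Kigali, Sofia, Paris, Bogota, Perth]
Visit Tokyo; enqueue Lima, Bern → queue [Seoul, Minsk, Kigali, Sofia, Paris, Bogota, Perth, Lima, Bern]
Visit Seoul; enqueue Delhi → queue [Minsk, Kigali, Sofia, Paris, Bogota, Perth, Lima, Bern, Delhi]
Visit Minsk; enqueue Oslo → queue [Kigali, Sofia, Paris, Bogota, Perth, Lima, Bern, Delhi, Oslo]
Visit Kigali → queue [Sofia, Paris, Bogota, Perth, Lima, Bern, Delhi, Oslo]
Visit Sofia → queue [Paris, Bogota, Perth, Lima, Bern, Delhi, Oslo]
Visit Paris → queue [Bogota, Perth, Lima, Bern, Delhi, Oslo]
Visit Bogota → queue [Perth, Lima, Bern, Delhi, Oslo]
Visit Perth; enqueue Dakar → queue [Lima, Bern, Delhi, Oslo, Dakar]
Visit Lima → queue [Bern, Delhi, Oslo, Dakar]
Visit Bern → queue [Delhi, Oslo, Dakar]
Visit Delhi → queue [Oslo, Dakar]
Visit Oslo → queue [Dakar]
Visit Dakar → queue []

Manila → Vilnius → Lagos → Hanoi → Cairo → Riga → Tokyo → Seoul → Minsk → Kigali → Sofia → Paris → Bogota → Perth → Lima → Bern → Delhi → Oslo → Dakar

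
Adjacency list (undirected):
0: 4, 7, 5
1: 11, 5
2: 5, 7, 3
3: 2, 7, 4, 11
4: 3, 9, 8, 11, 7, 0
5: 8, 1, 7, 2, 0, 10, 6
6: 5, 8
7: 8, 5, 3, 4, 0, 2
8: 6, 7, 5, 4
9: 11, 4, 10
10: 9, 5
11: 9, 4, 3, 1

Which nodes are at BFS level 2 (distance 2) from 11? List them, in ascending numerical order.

0, 2, 5, 7, 8, 10

Level 0: 11
Level 1: 1, 3, 4, 9
Level 2: 0, 2, 5, 7, 8, 10
Level 3: 6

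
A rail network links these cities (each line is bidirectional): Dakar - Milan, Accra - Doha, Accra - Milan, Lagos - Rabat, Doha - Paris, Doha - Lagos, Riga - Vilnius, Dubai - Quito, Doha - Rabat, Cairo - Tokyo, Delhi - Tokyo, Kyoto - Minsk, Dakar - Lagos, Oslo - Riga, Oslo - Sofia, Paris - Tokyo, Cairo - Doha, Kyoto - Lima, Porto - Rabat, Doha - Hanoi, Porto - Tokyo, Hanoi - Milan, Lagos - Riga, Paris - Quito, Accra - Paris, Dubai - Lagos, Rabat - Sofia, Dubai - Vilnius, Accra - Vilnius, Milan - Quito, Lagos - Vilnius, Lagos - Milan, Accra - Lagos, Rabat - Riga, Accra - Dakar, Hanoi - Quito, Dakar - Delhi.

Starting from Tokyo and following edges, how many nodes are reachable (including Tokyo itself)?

18

BFS from Tokyo visits: Tokyo, Cairo, Delhi, Paris, Porto, Doha, Dakar, Accra, Quito, Rabat, Hanoi, Lagos, Milan, Vilnius, Dubai, Riga, Sofia, Oslo
Reachable nodes: 18 of 21 total.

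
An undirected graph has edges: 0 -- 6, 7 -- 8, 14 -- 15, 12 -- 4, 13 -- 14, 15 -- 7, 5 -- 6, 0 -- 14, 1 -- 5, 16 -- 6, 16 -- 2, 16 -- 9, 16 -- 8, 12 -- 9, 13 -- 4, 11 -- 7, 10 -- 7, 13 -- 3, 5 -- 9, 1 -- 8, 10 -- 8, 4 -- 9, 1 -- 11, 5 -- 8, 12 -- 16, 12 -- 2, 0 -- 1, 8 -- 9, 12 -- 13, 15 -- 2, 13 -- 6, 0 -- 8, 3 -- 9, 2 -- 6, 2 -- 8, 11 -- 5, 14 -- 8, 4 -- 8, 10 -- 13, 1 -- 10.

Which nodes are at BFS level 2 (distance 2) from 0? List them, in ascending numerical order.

2, 4, 5, 7, 9, 10, 11, 13, 15, 16

Level 0: 0
Level 1: 1, 6, 8, 14
Level 2: 2, 4, 5, 7, 9, 10, 11, 13, 15, 16
Level 3: 3, 12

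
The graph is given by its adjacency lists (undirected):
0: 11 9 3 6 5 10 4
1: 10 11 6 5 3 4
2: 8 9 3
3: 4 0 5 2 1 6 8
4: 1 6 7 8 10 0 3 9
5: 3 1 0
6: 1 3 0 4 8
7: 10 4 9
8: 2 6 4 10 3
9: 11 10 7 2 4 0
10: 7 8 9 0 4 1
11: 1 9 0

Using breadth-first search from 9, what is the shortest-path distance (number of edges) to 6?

2

Level 0: 9
Level 1: 0, 2, 4, 7, 10, 11
Level 2: 1, 3, 5, 6, 8
6 first appears at level 2.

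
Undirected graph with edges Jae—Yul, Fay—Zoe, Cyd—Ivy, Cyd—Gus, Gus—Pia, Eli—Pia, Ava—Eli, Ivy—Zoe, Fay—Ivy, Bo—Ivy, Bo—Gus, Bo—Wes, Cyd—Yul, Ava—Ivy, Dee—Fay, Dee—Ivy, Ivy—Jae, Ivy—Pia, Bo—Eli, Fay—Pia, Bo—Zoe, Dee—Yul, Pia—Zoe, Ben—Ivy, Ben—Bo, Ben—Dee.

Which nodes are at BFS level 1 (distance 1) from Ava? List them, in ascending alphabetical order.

Eli, Ivy

Level 0: Ava
Level 1: Eli, Ivy
Level 2: Ben, Bo, Cyd, Dee, Fay, Jae, Pia, Zoe
Level 3: Gus, Wes, Yul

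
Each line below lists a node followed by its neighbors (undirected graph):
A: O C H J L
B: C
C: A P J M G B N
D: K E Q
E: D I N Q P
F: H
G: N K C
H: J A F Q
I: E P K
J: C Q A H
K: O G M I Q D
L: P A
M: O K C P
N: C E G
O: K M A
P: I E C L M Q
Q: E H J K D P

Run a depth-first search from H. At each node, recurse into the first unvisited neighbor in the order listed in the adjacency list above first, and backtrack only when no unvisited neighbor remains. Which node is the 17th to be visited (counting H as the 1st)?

Visit H
H → J
J → C
C → A
A → O
O → K
K → G
G → N
N → E
E → D
D → Q
Q → P
P → I
P → L
P → M
C → B
H → F

Visit order: H, J, C, A, O, K, G, N, E, D, Q, P, I, L, M, B, F

F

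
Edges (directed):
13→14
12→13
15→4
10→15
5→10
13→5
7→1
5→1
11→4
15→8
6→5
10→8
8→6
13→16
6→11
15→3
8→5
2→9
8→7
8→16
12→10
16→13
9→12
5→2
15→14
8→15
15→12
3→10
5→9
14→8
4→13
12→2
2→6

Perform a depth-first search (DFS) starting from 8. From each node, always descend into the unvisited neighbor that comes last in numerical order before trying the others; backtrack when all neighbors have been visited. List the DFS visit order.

8, 16, 13, 14, 5, 10, 15, 12, 2, 9, 6, 11, 4, 3, 1, 7

Visit 8
8 → 16
16 → 13
13 → 14
13 → 5
5 → 10
10 → 15
15 → 12
12 → 2
2 → 9
2 → 6
6 → 11
11 → 4
15 → 3
5 → 1
8 → 7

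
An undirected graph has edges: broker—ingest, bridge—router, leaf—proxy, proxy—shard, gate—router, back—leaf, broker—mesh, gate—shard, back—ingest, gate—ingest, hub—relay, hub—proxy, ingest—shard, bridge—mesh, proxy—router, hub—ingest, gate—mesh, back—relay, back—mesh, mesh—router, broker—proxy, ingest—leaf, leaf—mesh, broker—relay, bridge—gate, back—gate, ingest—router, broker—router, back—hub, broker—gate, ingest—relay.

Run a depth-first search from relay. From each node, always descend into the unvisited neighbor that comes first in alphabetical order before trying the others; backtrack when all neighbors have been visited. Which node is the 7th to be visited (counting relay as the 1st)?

ingest

Visit relay
relay → back
back → gate
gate → bridge
bridge → mesh
mesh → broker
broker → ingest
ingest → hub
hub → proxy
proxy → leaf
proxy → router
proxy → shard

Visit order: relay, back, gate, bridge, mesh, broker, ingest, hub, proxy, leaf, router, shard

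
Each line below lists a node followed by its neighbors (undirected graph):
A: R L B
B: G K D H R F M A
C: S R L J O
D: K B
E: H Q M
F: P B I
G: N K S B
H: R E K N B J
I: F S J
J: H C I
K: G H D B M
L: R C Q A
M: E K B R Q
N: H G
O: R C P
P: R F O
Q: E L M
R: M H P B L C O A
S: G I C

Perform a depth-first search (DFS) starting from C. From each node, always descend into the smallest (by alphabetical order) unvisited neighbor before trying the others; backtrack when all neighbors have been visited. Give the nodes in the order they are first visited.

C, J, H, B, A, L, Q, E, M, K, D, G, N, S, I, F, P, O, R

Visit C
C → J
J → H
H → B
B → A
A → L
L → Q
Q → E
E → M
M → K
K → D
K → G
G → N
G → S
S → I
I → F
F → P
P → O
O → R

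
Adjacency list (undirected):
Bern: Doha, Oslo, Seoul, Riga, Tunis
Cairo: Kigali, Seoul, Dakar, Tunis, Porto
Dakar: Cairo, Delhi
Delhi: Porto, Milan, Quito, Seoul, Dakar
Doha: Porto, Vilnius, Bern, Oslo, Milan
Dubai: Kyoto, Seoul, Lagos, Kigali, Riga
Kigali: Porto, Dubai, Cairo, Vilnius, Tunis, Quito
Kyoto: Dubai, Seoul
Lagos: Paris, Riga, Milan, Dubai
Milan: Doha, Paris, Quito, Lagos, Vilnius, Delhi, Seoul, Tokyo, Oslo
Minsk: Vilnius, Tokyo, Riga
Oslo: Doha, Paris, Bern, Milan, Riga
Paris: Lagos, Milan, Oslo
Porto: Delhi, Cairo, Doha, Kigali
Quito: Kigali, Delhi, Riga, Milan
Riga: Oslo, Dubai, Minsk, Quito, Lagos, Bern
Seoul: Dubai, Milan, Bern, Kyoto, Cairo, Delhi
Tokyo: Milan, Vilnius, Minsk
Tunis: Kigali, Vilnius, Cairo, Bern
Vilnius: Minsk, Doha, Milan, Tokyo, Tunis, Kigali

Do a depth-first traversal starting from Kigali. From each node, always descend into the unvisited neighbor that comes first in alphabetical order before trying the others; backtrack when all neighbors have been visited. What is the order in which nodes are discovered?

Visit Kigali
Kigali → Cairo
Cairo → Dakar
Dakar → Delhi
Delhi → Milan
Milan → Doha
Doha → Bern
Bern → Oslo
Oslo → Paris
Paris → Lagos
Lagos → Dubai
Dubai → Kyoto
Kyoto → Seoul
Dubai → Riga
Riga → Minsk
Minsk → Tokyo
Tokyo → Vilnius
Vilnius → Tunis
Riga → Quito
Doha → Porto

Kigali Cairo Dakar Delhi Milan Doha Bern Oslo Paris Lagos Dubai Kyoto Seoul Riga Minsk Tokyo Vilnius Tunis Quito Porto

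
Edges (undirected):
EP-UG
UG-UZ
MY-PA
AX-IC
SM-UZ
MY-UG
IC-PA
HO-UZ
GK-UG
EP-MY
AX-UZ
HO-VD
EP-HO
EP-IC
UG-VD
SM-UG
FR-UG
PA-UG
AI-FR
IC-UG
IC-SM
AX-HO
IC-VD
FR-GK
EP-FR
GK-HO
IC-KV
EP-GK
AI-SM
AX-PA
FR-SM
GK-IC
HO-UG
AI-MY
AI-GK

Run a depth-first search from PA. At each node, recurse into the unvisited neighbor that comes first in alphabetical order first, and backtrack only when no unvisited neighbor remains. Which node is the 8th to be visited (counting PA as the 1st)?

IC

Visit PA
PA → AX
AX → HO
HO → EP
EP → FR
FR → AI
AI → GK
GK → IC
IC → KV
IC → SM
SM → UG
UG → MY
UG → UZ
UG → VD

Visit order: PA, AX, HO, EP, FR, AI, GK, IC, KV, SM, UG, MY, UZ, VD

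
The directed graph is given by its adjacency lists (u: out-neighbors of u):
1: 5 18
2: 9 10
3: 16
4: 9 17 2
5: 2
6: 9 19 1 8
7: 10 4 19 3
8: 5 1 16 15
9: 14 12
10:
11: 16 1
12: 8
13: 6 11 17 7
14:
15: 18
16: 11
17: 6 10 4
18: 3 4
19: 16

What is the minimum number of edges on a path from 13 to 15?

3

Level 0: 13
Level 1: 6, 7, 11, 17
Level 2: 1, 3, 4, 8, 9, 10, 16, 19
Level 3: 2, 5, 12, 14, 15, 18
15 first appears at level 3.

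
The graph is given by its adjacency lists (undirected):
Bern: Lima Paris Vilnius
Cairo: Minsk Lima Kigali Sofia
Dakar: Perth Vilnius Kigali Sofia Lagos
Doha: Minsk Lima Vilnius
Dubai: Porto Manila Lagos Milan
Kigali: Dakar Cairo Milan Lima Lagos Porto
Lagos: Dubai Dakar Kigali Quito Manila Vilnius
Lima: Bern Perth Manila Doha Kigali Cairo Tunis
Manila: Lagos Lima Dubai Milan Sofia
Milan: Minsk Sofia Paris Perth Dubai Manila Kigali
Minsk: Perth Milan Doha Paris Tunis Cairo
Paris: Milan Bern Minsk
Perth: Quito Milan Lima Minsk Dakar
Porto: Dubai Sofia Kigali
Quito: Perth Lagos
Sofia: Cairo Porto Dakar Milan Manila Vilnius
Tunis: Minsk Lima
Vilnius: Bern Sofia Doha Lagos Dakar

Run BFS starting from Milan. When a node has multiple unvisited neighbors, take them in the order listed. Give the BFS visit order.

Milan → Minsk → Sofia → Paris → Perth → Dubai → Manila → Kigali → Doha → Tunis → Cairo → Porto → Dakar → Vilnius → Bern → Quito → Lima → Lagos

Visit Milan; enqueue Minsk, Sofia, Paris, Perth, Dubai, Manila, Kigali → queue [Minsk, Sofia, Paris, Perth, Dubai, Manila, Kigali]
Visit Minsk; enqueue Doha, Tunis, Cairo → queue [Sofia, Paris, Perth, Dubai, Manila, Kigali, Doha, Tunis, Cairo]
Visit Sofia; enqueue Porto, Dakar, Vilnius → queue [Paris, Perth, Dubai, Manila, Kigali, Doha, Tunis, Cairo, Porto, Dakar, Vilnius]
Visit Paris; enqueue Bern → queue [Perth, Dubai, Manila, Kigali, Doha, Tunis, Cairo, Porto, Dakar, Vilnius, Bern]
Visit Perth; enqueue Quito, Lima → queue [Dubai, Manila, Kigali, Doha, Tunis, Cairo, Porto, Dakar, Vilnius, Bern, Quito, Lima]
Visit Dubai; enqueue Lagos → queue [Manila, Kigali, Doha, Tunis, Cairo, Porto, Dakar, Vilnius, Bern, Quito, Lima, Lagos]
Visit Manila → queue [Kigali, Doha, Tunis, Cairo, Porto, Dakar, Vilnius, Bern, Quito, Lima, Lagos]
Visit Kigali → queue [Doha, Tunis, Cairo, Porto, Dakar, Vilnius, Bern, Quito, Lima, Lagos]
Visit Doha → queue [Tunis, Cairo, Porto, Dakar, Vilnius, Bern, Quito, Lima, Lagos]
Visit Tunis → queue [Cairo, Porto, Dakar, Vilnius, Bern, Quito, Lima, Lagos]
Visit Cairo → queue [Porto, Dakar, Vilnius, Bern, Quito, Lima, Lagos]
Visit Porto → queue [Dakar, Vilnius, Bern, Quito, Lima, Lagos]
Visit Dakar → queue [Vilnius, Bern, Quito, Lima, Lagos]
Visit Vilnius → queue [Bern, Quito, Lima, Lagos]
Visit Bern → queue [Quito, Lima, Lagos]
Visit Quito → queue [Lima, Lagos]
Visit Lima → queue [Lagos]
Visit Lagos → queue []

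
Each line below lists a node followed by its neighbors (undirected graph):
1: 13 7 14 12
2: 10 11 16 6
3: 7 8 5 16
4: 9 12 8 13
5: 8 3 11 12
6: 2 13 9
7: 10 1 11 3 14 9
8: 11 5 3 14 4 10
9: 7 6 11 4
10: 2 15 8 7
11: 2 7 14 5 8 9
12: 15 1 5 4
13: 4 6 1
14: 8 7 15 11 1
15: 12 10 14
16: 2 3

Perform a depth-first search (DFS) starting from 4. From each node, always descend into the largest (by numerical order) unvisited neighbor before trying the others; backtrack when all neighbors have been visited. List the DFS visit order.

Visit 4
4 → 13
13 → 6
6 → 9
9 → 11
11 → 14
14 → 15
15 → 12
12 → 5
5 → 8
8 → 10
10 → 7
7 → 3
3 → 16
16 → 2
7 → 1

4, 13, 6, 9, 11, 14, 15, 12, 5, 8, 10, 7, 3, 16, 2, 1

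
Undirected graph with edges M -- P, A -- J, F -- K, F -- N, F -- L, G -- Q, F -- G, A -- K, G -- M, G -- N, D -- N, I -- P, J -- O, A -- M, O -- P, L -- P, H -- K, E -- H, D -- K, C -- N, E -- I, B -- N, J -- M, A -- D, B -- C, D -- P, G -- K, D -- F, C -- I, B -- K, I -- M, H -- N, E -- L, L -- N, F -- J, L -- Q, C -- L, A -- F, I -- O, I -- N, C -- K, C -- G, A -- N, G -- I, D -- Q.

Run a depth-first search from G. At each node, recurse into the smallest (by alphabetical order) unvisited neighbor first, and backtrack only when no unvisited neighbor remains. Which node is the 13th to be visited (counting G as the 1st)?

N

Visit G
G → C
C → B
B → K
K → A
A → D
D → F
F → J
J → M
M → I
I → E
E → H
H → N
N → L
L → P
P → O
L → Q

Visit order: G, C, B, K, A, D, F, J, M, I, E, H, N, L, P, O, Q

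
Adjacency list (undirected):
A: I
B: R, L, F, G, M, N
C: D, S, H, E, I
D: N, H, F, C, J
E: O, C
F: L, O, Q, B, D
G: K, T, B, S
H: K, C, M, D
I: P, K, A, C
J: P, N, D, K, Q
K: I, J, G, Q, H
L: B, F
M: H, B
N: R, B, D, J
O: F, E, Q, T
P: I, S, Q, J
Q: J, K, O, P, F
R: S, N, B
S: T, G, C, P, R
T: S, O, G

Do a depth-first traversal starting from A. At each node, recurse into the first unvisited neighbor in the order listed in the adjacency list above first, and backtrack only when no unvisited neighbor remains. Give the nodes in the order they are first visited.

Visit A
A → I
I → P
P → S
S → T
T → O
O → F
F → L
L → B
B → R
R → N
N → D
D → H
H → K
K → J
J → Q
K → G
H → C
C → E
H → M

A I P S T O F L B R N D H K J Q G C E M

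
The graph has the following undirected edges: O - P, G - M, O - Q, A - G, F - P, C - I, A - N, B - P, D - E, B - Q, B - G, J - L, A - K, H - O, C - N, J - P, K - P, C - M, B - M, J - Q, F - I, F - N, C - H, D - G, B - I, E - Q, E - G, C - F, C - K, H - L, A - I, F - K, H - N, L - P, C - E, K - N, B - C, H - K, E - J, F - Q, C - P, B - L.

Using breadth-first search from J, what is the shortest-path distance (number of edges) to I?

3

Level 0: J
Level 1: E, L, P, Q
Level 2: B, C, D, F, G, H, K, O
Level 3: A, I, M, N
I first appears at level 3.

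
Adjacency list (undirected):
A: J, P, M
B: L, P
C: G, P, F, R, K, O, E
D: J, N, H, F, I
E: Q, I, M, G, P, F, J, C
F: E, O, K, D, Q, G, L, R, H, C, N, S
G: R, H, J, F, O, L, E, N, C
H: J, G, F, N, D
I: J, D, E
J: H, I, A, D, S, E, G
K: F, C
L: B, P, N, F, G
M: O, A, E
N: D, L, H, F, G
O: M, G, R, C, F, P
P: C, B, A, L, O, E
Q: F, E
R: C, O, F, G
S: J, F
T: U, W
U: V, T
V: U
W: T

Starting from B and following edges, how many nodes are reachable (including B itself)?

19

BFS from B visits: B, L, P, F, G, N, A, C, E, O, D, H, K, Q, R, S, J, M, I
Reachable nodes: 19 of 23 total.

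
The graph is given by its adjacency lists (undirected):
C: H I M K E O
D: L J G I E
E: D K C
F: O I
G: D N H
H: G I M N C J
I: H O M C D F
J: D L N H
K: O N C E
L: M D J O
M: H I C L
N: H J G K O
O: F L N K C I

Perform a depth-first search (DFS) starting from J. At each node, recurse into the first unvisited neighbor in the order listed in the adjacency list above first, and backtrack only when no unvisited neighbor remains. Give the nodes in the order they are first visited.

J → D → L → M → H → G → N → K → O → F → I → C → E

Visit J
J → D
D → L
L → M
M → H
H → G
G → N
N → K
K → O
O → F
F → I
I → C
C → E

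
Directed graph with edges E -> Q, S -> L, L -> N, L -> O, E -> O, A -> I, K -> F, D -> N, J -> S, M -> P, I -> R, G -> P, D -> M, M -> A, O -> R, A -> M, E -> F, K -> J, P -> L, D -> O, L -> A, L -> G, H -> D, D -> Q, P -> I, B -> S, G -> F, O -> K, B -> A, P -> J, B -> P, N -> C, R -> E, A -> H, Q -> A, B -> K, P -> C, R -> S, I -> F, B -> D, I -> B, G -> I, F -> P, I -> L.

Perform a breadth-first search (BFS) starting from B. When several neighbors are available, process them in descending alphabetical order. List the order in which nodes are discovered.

B S P K D A L J I C F Q O N M H G R E

Visit B; enqueue S, P, K, D, A → queue [S, P, K, D, A]
Visit S; enqueue L → queue [P, K, D, A, L]
Visit P; enqueue J, I, C → queue [K, D, A, L, J, I, C]
Visit K; enqueue F → queue [D, A, L, J, I, C, F]
Visit D; enqueue Q, O, N, M → queue [A, L, J, I, C, F, Q, O, N, M]
Visit A; enqueue H → queue [L, J, I, C, F, Q, O, N, M, H]
Visit L; enqueue G → queue [J, I, C, F, Q, O, N, M, H, G]
Visit J → queue [I, C, F, Q, O, N, M, H, G]
Visit I; enqueue R → queue [C, F, Q, O, N, M, H, G, R]
Visit C → queue [F, Q, O, N, M, H, G, R]
Visit F → queue [Q, O, N, M, H, G, R]
Visit Q → queue [O, N, M, H, G, R]
Visit O → queue [N, M, H, G, R]
Visit N → queue [M, H, G, R]
Visit M → queue [H, G, R]
Visit H → queue [G, R]
Visit G → queue [R]
Visit R; enqueue E → queue [E]
Visit E → queue []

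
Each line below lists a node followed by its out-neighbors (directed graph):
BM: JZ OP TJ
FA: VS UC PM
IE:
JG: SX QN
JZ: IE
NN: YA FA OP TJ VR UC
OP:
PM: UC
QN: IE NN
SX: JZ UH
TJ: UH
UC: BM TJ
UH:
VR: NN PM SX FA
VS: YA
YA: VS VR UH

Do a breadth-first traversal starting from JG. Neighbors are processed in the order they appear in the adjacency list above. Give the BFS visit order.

Visit JG; enqueue SX, QN → queue [SX, QN]
Visit SX; enqueue JZ, UH → queue [QN, JZ, UH]
Visit QN; enqueue IE, NN → queue [JZ, UH, IE, NN]
Visit JZ → queue [UH, IE, NN]
Visit UH → queue [IE, NN]
Visit IE → queue [NN]
Visit NN; enqueue YA, FA, OP, TJ, VR, UC → queue [YA, FA, OP, TJ, VR, UC]
Visit YA; enqueue VS → queue [FA, OP, TJ, VR, UC, VS]
Visit FA; enqueue PM → queue [OP, TJ, VR, UC, VS, PM]
Visit OP → queue [TJ, VR, UC, VS, PM]
Visit TJ → queue [VR, UC, VS, PM]
Visit VR → queue [UC, VS, PM]
Visit UC; enqueue BM → queue [VS, PM, BM]
Visit VS → queue [PM, BM]
Visit PM → queue [BM]
Visit BM → queue []

JG → SX → QN → JZ → UH → IE → NN → YA → FA → OP → TJ → VR → UC → VS → PM → BM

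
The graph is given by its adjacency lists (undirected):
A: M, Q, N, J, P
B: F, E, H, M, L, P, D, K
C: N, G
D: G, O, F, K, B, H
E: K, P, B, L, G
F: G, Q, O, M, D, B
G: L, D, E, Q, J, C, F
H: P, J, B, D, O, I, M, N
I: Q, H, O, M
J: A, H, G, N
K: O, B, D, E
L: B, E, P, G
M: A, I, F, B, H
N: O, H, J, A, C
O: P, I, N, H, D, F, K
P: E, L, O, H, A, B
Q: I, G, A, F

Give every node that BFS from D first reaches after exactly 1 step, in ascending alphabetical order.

B, F, G, H, K, O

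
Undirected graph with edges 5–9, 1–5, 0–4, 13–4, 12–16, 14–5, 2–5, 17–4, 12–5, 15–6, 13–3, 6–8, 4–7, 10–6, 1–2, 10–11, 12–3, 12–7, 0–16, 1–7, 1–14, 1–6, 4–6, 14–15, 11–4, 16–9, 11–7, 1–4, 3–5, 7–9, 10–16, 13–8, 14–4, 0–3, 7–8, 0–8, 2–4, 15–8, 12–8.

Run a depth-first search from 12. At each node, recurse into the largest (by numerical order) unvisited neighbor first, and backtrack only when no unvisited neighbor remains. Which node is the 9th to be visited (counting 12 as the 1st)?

15

Visit 12
12 → 16
16 → 10
10 → 11
11 → 7
7 → 9
9 → 5
5 → 14
14 → 15
15 → 8
8 → 13
13 → 4
4 → 17
4 → 6
6 → 1
1 → 2
4 → 0
0 → 3

Visit order: 12, 16, 10, 11, 7, 9, 5, 14, 15, 8, 13, 4, 17, 6, 1, 2, 0, 3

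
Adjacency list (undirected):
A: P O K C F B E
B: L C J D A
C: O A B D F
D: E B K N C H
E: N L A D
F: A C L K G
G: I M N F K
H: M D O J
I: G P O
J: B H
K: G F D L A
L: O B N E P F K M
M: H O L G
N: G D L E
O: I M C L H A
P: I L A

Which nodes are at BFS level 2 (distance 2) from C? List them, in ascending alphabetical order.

E, G, H, I, J, K, L, M, N, P

Level 0: C
Level 1: A, B, D, F, O
Level 2: E, G, H, I, J, K, L, M, N, P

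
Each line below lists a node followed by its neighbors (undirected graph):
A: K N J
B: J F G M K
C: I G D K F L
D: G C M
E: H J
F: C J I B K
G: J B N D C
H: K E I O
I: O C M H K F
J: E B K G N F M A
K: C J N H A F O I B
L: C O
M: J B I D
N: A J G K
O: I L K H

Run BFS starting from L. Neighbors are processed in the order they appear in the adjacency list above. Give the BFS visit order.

Visit L; enqueue C, O → queue [C, O]
Visit C; enqueue I, G, D, K, F → queue [O, I, G, D, K, F]
Visit O; enqueue H → queue [I, G, D, K, F, H]
Visit I; enqueue M → queue [G, D, K, F, H, M]
Visit G; enqueue J, B, N → queue [D, K, F, H, M, J, B, N]
Visit D → queue [K, F, H, M, J, B, N]
Visit K; enqueue A → queue [F, H, M, J, B, N, A]
Visit F → queue [H, M, J, B, N, A]
Visit H; enqueue E → queue [M, J, B, N, A, E]
Visit M → queue [J, B, N, A, E]
Visit J → queue [B, N, A, E]
Visit B → queue [N, A, E]
Visit N → queue [A, E]
Visit A → queue [E]
Visit E → queue []

L, C, O, I, G, D, K, F, H, M, J, B, N, A, E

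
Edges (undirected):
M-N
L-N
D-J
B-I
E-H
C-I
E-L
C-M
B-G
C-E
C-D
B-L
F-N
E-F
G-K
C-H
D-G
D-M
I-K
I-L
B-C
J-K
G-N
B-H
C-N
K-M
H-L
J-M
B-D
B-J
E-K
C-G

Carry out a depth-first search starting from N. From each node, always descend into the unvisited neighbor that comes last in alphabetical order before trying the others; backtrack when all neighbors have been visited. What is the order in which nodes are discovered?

N → M → K → J → D → G → C → I → L → H → E → F → B

Visit N
N → M
M → K
K → J
J → D
D → G
G → C
C → I
I → L
L → H
H → E
E → F
H → B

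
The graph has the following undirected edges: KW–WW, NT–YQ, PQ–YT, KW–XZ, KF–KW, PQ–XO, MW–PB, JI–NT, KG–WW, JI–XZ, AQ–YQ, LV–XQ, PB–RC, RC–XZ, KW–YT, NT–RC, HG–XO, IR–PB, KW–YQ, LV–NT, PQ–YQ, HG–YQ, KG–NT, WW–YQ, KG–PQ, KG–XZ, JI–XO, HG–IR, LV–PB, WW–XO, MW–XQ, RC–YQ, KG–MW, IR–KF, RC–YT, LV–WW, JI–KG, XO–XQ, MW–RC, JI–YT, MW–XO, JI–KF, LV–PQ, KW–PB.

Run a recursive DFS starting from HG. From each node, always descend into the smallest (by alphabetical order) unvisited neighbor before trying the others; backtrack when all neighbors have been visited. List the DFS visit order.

HG, IR, KF, JI, KG, MW, PB, KW, WW, LV, NT, RC, XZ, YQ, AQ, PQ, XO, XQ, YT

Visit HG
HG → IR
IR → KF
KF → JI
JI → KG
KG → MW
MW → PB
PB → KW
KW → WW
WW → LV
LV → NT
NT → RC
RC → XZ
RC → YQ
YQ → AQ
YQ → PQ
PQ → XO
XO → XQ
PQ → YT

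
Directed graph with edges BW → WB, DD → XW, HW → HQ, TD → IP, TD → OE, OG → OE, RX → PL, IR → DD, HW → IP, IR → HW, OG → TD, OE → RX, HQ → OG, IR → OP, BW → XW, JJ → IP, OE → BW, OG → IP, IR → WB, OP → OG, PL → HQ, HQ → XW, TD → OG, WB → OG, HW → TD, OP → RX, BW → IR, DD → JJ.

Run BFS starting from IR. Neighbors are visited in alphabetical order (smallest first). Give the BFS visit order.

IR, DD, HW, OP, WB, JJ, XW, HQ, IP, TD, OG, RX, OE, PL, BW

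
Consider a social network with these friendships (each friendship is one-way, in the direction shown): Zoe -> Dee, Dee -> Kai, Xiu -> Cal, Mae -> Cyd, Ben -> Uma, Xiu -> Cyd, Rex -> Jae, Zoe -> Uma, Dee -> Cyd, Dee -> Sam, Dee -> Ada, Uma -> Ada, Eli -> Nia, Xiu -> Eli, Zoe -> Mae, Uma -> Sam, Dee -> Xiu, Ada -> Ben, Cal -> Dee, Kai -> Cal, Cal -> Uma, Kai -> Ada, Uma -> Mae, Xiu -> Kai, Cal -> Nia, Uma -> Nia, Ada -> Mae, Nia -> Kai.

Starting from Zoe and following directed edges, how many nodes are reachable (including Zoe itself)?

13

BFS from Zoe visits: Zoe, Dee, Mae, Uma, Ada, Cyd, Kai, Sam, Xiu, Nia, Ben, Cal, Eli
Reachable nodes: 13 of 15 total.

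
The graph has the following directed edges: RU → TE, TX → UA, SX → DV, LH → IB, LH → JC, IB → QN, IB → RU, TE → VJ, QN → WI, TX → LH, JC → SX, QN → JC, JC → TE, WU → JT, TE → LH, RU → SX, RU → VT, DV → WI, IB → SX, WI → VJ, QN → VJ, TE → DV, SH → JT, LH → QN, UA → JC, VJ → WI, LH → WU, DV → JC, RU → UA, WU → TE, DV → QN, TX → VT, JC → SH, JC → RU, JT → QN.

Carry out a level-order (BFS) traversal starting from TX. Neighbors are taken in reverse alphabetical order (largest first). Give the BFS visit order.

Visit TX; enqueue VT, UA, LH → queue [VT, UA, LH]
Visit VT → queue [UA, LH]
Visit UA; enqueue JC → queue [LH, JC]
Visit LH; enqueue WU, QN, IB → queue [JC, WU, QN, IB]
Visit JC; enqueue TE, SX, SH, RU → queue [WU, QN, IB, TE, SX, SH, RU]
Visit WU; enqueue JT → queue [QN, IB, TE, SX, SH, RU, JT]
Visit QN; enqueue WI, VJ → queue [IB, TE, SX, SH, RU, JT, WI, VJ]
Visit IB → queue [TE, SX, SH, RU, JT, WI, VJ]
Visit TE; enqueue DV → queue [SX, SH, RU, JT, WI, VJ, DV]
Visit SX → queue [SH, RU, JT, WI, VJ, DV]
Visit SH → queue [RU, JT, WI, VJ, DV]
Visit RU → queue [JT, WI, VJ, DV]
Visit JT → queue [WI, VJ, DV]
Visit WI → queue [VJ, DV]
Visit VJ → queue [DV]
Visit DV → queue []

TX VT UA LH JC WU QN IB TE SX SH RU JT WI VJ DV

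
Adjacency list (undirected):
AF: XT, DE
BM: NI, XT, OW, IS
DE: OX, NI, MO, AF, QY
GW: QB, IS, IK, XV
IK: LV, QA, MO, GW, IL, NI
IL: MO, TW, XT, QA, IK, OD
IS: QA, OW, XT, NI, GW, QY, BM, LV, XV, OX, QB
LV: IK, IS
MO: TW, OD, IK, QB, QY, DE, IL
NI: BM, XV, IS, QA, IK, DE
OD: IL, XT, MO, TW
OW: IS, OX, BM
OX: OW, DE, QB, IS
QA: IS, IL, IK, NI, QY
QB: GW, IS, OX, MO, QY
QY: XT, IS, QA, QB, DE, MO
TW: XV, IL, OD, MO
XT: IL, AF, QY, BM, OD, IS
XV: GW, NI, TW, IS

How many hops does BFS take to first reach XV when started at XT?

2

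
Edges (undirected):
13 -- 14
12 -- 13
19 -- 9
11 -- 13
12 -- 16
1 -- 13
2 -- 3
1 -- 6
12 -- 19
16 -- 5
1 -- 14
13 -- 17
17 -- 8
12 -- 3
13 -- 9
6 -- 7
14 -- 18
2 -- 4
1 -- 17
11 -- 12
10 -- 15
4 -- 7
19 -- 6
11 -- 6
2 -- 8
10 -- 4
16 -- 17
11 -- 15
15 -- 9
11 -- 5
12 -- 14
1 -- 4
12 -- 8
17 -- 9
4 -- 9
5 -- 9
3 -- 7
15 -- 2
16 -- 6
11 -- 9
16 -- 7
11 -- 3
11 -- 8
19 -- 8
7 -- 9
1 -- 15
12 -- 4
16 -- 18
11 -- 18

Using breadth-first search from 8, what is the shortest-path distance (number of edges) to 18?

Level 0: 8
Level 1: 2, 11, 12, 17, 19
Level 2: 1, 3, 4, 5, 6, 9, 13, 14, 15, 16, 18
Level 3: 7, 10
18 first appears at level 2.

2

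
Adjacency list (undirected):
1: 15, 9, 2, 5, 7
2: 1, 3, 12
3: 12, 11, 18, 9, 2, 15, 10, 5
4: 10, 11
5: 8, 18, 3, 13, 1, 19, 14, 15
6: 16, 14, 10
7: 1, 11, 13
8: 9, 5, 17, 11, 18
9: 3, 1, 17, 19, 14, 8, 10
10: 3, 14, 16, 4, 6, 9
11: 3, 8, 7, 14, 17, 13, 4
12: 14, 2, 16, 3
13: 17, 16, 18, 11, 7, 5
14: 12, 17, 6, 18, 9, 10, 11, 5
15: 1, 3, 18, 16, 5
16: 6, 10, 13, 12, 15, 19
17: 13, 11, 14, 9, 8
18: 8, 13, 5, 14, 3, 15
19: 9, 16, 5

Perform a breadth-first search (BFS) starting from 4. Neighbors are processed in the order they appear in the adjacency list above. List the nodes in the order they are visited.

4, 10, 11, 3, 14, 16, 6, 9, 8, 7, 17, 13, 12, 18, 2, 15, 5, 19, 1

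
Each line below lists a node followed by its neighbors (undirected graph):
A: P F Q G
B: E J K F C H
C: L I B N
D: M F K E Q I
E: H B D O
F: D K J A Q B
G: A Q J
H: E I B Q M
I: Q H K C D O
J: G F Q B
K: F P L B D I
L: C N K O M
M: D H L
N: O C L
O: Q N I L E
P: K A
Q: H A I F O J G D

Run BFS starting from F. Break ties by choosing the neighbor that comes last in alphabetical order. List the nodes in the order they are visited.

F -> Q -> K -> J -> D -> B -> A -> O -> I -> H -> G -> P -> L -> M -> E -> C -> N

Visit F; enqueue Q, K, J, D, B, A → queue [Q, K, J, D, B, A]
Visit Q; enqueue O, I, H, G → queue [K, J, D, B, A, O, I, H, G]
Visit K; enqueue P, L → queue [J, D, B, A, O, I, H, G, P, L]
Visit J → queue [D, B, A, O, I, H, G, P, L]
Visit D; enqueue M, E → queue [B, A, O, I, H, G, P, L, M, E]
Visit B; enqueue C → queue [A, O, I, H, G, P, L, M, E, C]
Visit A → queue [O, I, H, G, P, L, M, E, C]
Visit O; enqueue N → queue [I, H, G, P, L, M, E, C, N]
Visit I → queue [H, G, P, L, M, E, C, N]
Visit H → queue [G, P, L, M, E, C, N]
Visit G → queue [P, L, M, E, C, N]
Visit P → queue [L, M, E, C, N]
Visit L → queue [M, E, C, N]
Visit M → queue [E, C, N]
Visit E → queue [C, N]
Visit C → queue [N]
Visit N → queue []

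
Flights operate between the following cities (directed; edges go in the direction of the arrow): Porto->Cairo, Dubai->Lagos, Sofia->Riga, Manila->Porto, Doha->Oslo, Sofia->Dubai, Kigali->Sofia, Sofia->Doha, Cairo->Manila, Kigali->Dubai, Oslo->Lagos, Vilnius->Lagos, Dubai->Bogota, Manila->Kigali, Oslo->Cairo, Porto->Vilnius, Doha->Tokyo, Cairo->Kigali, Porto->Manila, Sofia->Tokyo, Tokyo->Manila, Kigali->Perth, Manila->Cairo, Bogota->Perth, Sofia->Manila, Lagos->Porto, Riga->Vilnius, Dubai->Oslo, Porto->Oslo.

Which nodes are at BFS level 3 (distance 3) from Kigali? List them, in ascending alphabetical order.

Cairo, Porto, Vilnius

Level 0: Kigali
Level 1: Dubai, Perth, Sofia
Level 2: Bogota, Doha, Lagos, Manila, Oslo, Riga, Tokyo
Level 3: Cairo, Porto, Vilnius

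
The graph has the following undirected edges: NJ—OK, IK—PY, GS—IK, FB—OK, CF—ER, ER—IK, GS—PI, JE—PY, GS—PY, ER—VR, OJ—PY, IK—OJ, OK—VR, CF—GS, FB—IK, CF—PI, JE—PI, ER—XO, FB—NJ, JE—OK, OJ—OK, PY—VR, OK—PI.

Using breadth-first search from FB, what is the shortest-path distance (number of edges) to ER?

Level 0: FB
Level 1: IK, NJ, OK
Level 2: ER, GS, JE, OJ, PI, PY, VR
Level 3: CF, XO
ER first appears at level 2.

2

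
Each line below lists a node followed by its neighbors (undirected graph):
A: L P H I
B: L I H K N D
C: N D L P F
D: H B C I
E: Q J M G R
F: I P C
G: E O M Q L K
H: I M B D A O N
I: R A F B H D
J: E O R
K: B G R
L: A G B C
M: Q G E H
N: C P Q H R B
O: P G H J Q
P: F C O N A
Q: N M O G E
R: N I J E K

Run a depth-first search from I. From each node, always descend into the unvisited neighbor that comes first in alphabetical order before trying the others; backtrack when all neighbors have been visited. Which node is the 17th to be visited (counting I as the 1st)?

Visit I
I → A
A → H
H → B
B → D
D → C
C → F
F → P
P → N
N → Q
Q → E
E → G
G → K
K → R
R → J
J → O
G → L
G → M

Visit order: I, A, H, B, D, C, F, P, N, Q, E, G, K, R, J, O, L, M

L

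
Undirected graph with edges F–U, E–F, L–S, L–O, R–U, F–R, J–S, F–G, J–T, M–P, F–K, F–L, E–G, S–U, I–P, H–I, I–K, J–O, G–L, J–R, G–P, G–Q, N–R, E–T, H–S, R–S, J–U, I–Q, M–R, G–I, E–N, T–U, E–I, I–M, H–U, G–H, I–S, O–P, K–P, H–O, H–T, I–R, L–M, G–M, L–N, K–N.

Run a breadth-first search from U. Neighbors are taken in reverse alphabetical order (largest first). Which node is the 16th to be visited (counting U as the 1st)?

Q

Visit U; enqueue T, S, R, J, H, F → queue [T, S, R, J, H, F]
Visit T; enqueue E → queue [S, R, J, H, F, E]
Visit S; enqueue L, I → queue [R, J, H, F, E, L, I]
Visit R; enqueue N, M → queue [J, H, F, E, L, I, N, M]
Visit J; enqueue O → queue [H, F, E, L, I, N, M, O]
Visit H; enqueue G → queue [F, E, L, I, N, M, O, G]
Visit F; enqueue K → queue [E, L, I, N, M, O, G, K]
Visit E → queue [L, I, N, M, O, G, K]
Visit L → queue [I, N, M, O, G, K]
Visit I; enqueue Q, P → queue [N, M, O, G, K, Q, P]
Visit N → queue [M, O, G, K, Q, P]
Visit M → queue [O, G, K, Q, P]
Visit O → queue [G, K, Q, P]
Visit G → queue [K, Q, P]
Visit K → queue [Q, P]
Visit Q → queue [P]
Visit P → queue []

Visit order: U, T, S, R, J, H, F, E, L, I, N, M, O, G, K, Q, P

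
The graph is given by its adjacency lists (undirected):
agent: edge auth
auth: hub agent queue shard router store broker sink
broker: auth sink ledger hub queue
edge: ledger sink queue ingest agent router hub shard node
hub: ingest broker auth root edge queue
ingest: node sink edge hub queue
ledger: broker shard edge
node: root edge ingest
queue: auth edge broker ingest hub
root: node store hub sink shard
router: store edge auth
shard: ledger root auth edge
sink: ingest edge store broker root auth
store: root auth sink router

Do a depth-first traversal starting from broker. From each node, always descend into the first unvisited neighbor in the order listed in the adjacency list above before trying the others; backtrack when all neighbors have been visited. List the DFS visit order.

broker -> auth -> hub -> ingest -> node -> root -> store -> sink -> edge -> ledger -> shard -> queue -> agent -> router

Visit broker
broker → auth
auth → hub
hub → ingest
ingest → node
node → root
root → store
store → sink
sink → edge
edge → ledger
ledger → shard
edge → queue
edge → agent
edge → router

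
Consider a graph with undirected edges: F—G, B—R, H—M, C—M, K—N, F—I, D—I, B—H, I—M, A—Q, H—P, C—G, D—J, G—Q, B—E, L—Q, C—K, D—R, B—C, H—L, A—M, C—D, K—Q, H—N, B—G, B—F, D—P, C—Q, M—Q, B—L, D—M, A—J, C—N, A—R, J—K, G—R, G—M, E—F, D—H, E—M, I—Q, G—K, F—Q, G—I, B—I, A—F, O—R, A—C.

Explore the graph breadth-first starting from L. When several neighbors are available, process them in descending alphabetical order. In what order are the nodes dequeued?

Visit L; enqueue Q, H, B → queue [Q, H, B]
Visit Q; enqueue M, K, I, G, F, C, A → queue [H, B, M, K, I, G, F, C, A]
Visit H; enqueue P, N, D → queue [B, M, K, I, G, F, C, A, P, N, D]
Visit B; enqueue R, E → queue [M, K, I, G, F, C, A, P, N, D, R, E]
Visit M → queue [K, I, G, F, C, A, P, N, D, R, E]
Visit K; enqueue J → queue [I, G, F, C, A, P, N, D, R, E, J]
Visit I → queue [G, F, C, A, P, N, D, R, E, J]
Visit G → queue [F, C, A, P, N, D, R, E, J]
Visit F → queue [C, A, P, N, D, R, E, J]
Visit C → queue [A, P, N, D, R, E, J]
Visit A → queue [P, N, D, R, E, J]
Visit P → queue [N, D, R, E, J]
Visit N → queue [D, R, E, J]
Visit D → queue [R, E, J]
Visit R; enqueue O → queue [E, J, O]
Visit E → queue [J, O]
Visit J → queue [O]
Visit O → queue []

L → Q → H → B → M → K → I → G → F → C → A → P → N → D → R → E → J → O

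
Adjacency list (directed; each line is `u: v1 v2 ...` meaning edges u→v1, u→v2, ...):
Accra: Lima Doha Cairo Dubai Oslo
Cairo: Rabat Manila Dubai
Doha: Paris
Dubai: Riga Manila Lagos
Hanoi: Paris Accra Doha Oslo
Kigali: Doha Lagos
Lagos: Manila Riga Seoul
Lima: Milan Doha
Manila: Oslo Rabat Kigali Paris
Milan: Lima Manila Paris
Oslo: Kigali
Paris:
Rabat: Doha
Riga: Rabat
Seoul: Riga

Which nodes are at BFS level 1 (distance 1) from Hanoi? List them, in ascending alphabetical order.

Accra, Doha, Oslo, Paris

Level 0: Hanoi
Level 1: Accra, Doha, Oslo, Paris
Level 2: Cairo, Dubai, Kigali, Lima
Level 3: Lagos, Manila, Milan, Rabat, Riga
Level 4: Seoul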